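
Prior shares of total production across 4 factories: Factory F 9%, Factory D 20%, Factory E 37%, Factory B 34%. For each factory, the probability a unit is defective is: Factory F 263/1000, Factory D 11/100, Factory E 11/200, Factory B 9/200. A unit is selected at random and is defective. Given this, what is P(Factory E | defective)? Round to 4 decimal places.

0.2502

Unnormalized posteriors (prior × likelihood):
  Factory F: 0.09 × 0.263 = 0.02367
  Factory D: 0.2 × 0.11 = 0.022
  Factory E: 0.37 × 0.055 = 0.02035
  Factory B: 0.34 × 0.045 = 0.0153
Total = 0.08132.
P(Factory E | evidence) = 0.02035 / 0.08132 ≈ 0.2502.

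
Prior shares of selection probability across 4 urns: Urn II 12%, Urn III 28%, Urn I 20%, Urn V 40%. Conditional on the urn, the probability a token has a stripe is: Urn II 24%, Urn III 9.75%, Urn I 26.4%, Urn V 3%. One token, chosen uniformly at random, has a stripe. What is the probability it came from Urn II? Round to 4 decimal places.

0.2382

By Bayes' rule, posterior ∝ prior × likelihood:
  Urn II: 0.12 × 0.24 = 0.0288
  Urn III: 0.28 × 0.0975 = 0.0273
  Urn I: 0.2 × 0.264 = 0.0528
  Urn V: 0.4 × 0.03 = 0.012
Sum = 0.1209.
P(Urn II | evidence) = 0.0288 / 0.1209 ≈ 0.2382.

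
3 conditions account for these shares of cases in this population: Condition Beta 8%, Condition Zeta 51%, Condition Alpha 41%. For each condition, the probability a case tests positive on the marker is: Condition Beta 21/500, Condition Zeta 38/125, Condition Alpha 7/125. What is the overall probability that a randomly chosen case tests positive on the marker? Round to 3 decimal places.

By Bayes' rule, posterior ∝ prior × likelihood:
  Condition Beta: 0.08 × 0.042 = 0.00336
  Condition Zeta: 0.51 × 0.304 = 0.15504
  Condition Alpha: 0.41 × 0.056 = 0.02296
P(marker-positive) = 0.00336 + 0.15504 + 0.02296 = 0.18136 → 0.181.

0.181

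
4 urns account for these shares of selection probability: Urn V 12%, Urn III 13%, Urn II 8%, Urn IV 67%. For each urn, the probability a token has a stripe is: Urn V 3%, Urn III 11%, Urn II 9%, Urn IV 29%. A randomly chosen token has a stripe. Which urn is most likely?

By Bayes' rule, posterior ∝ prior × likelihood:
  Urn V: 0.12 × 0.03 = 0.0036
  Urn III: 0.13 × 0.11 = 0.0143
  Urn II: 0.08 × 0.09 = 0.0072
  Urn IV: 0.67 × 0.29 = 0.1943
Total = 0.2194.
Largest term belongs to Urn IV, so Urn IV is most probable.

Urn IV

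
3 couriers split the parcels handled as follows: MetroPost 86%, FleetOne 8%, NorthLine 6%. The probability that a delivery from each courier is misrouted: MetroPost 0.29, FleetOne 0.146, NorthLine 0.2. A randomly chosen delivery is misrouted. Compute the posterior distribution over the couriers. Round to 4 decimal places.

By Bayes' rule, posterior ∝ prior × likelihood:
  MetroPost: 0.86 × 0.29 = 0.2494
  FleetOne: 0.08 × 0.146 = 0.01168
  NorthLine: 0.06 × 0.2 = 0.012
Normalizing constant = 0.27308.
P(MetroPost | misrouted) = 0.2494/0.27308 ≈ 0.9133
P(FleetOne | misrouted) = 0.01168/0.27308 ≈ 0.0428
P(NorthLine | misrouted) = 0.012/0.27308 ≈ 0.0439
(Check: 0.9133+0.0428+0.0439 = 1.0000.)

MetroPost 0.9133, FleetOne 0.0428, NorthLine 0.0439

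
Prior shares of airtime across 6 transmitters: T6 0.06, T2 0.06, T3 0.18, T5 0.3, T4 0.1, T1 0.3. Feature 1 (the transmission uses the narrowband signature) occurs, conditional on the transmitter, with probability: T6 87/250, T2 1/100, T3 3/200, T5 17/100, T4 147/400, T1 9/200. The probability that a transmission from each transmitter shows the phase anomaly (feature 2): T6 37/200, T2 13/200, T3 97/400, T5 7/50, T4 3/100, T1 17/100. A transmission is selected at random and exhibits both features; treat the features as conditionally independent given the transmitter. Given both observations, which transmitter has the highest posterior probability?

Compute prior × likelihood for every hypothesis:
  T6: 0.06 × 0.348 × 0.185 = 0.0038628
  T2: 0.06 × 0.01 × 0.065 = 0.000039
  T3: 0.18 × 0.015 × 0.2425 = 0.00065475
  T5: 0.3 × 0.17 × 0.14 = 0.00714
  T4: 0.1 × 0.3675 × 0.03 = 0.0011025
  T1: 0.3 × 0.045 × 0.17 = 0.002295
Normalizing constant = 0.01509405.
Largest term belongs to T5, so T5 is most probable.

T5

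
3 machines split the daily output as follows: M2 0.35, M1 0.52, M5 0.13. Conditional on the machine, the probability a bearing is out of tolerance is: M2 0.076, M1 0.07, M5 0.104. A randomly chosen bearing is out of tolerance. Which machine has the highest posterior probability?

M1

By Bayes' rule, posterior ∝ prior × likelihood:
  M2: 0.35 × 0.076 = 0.0266
  M1: 0.52 × 0.07 = 0.0364
  M5: 0.13 × 0.104 = 0.01352
Normalizing constant = 0.07652.
Largest term belongs to M1, so M1 is most probable.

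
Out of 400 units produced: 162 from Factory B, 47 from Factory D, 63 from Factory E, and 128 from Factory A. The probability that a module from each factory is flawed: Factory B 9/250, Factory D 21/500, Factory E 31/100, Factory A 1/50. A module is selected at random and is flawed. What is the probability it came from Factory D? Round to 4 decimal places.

Unnormalized posteriors (prior × likelihood):
  Factory B: 0.405 × 0.036 = 0.01458
  Factory D: 0.1175 × 0.042 = 0.004935
  Factory E: 0.1575 × 0.31 = 0.048825
  Factory A: 0.32 × 0.02 = 0.0064
Total = 0.07474.
P(Factory D | evidence) = 0.004935 / 0.07474 ≈ 0.0660.

0.0660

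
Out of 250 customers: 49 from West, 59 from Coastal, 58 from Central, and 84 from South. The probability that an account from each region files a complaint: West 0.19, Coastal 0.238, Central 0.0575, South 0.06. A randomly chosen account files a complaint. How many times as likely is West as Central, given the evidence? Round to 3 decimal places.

2.792

By Bayes' rule, posterior ∝ prior × likelihood:
  West: 0.196 × 0.19 = 0.03724
  Coastal: 0.236 × 0.238 = 0.056168
  Central: 0.232 × 0.0575 = 0.01334
  South: 0.336 × 0.06 = 0.02016
Total = 0.126908.
The ratio is 0.03724 / 0.01334 (the normalizer cancels) = 2.792.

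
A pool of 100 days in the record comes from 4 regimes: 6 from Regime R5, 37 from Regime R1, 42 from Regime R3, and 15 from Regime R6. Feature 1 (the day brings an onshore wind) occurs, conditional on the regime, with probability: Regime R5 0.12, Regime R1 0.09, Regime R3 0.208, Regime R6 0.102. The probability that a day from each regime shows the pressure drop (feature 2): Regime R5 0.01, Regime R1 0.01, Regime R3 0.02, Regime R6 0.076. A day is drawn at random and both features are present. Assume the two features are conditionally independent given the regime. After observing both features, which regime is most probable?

Unnormalized posteriors (prior × likelihood):
  Regime R5: 0.06 × 0.12 × 0.01 = 0.000072
  Regime R1: 0.37 × 0.09 × 0.01 = 0.000333
  Regime R3: 0.42 × 0.208 × 0.02 = 0.0017472
  Regime R6: 0.15 × 0.102 × 0.076 = 0.0011628
Normalizing constant = 0.003315.
Largest term belongs to Regime R3, so Regime R3 is most probable.

Regime R3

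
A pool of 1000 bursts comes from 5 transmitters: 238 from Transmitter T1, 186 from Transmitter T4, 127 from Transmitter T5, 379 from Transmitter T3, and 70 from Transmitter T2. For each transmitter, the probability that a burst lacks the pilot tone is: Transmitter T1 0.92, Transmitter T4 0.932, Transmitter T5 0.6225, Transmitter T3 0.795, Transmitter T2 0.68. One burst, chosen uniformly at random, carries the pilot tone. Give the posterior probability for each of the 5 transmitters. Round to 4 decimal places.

Transmitter T1 0.1059, Transmitter T4 0.0704, Transmitter T5 0.2668, Transmitter T3 0.4323, Transmitter T2 0.1246

Taking complements, P(pilot | each) = Transmitter T1 0.08, Transmitter T4 0.068, Transmitter T5 0.3775, Transmitter T3 0.205, Transmitter T2 0.32.
Prior × likelihood for each hypothesis:
  Transmitter T1: 0.238 × 0.08 = 0.01904
  Transmitter T4: 0.186 × 0.068 = 0.012648
  Transmitter T5: 0.127 × 0.3775 = 0.0479425
  Transmitter T3: 0.379 × 0.205 = 0.077695
  Transmitter T2: 0.07 × 0.32 = 0.0224
Total = 0.1797255.
P(Transmitter T1 | pilot) = 0.01904/0.1797255 ≈ 0.1059
P(Transmitter T4 | pilot) = 0.012648/0.1797255 ≈ 0.0704
P(Transmitter T5 | pilot) = 0.0479425/0.1797255 ≈ 0.2668
P(Transmitter T3 | pilot) = 0.077695/0.1797255 ≈ 0.4323
P(Transmitter T2 | pilot) = 0.0224/0.1797255 ≈ 0.1246
(Check: 0.1059+0.0704+0.2668+0.4323+0.1246 = 1.0000.)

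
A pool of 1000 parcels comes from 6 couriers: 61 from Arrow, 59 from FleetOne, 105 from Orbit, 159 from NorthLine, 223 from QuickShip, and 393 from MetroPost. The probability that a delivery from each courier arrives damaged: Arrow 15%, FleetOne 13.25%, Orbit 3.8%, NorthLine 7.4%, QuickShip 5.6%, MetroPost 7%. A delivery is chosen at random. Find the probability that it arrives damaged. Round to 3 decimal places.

Unnormalized posteriors (prior × likelihood):
  Arrow: 0.061 × 0.15 = 0.00915
  FleetOne: 0.059 × 0.1325 = 0.0078175
  Orbit: 0.105 × 0.038 = 0.00399
  NorthLine: 0.159 × 0.074 = 0.011766
  QuickShip: 0.223 × 0.056 = 0.012488
  MetroPost: 0.393 × 0.07 = 0.02751
P(damaged) = 0.00915 + 0.0078175 + 0.00399 + 0.011766 + 0.012488 + 0.02751 = 0.0727215 → 0.073.

0.073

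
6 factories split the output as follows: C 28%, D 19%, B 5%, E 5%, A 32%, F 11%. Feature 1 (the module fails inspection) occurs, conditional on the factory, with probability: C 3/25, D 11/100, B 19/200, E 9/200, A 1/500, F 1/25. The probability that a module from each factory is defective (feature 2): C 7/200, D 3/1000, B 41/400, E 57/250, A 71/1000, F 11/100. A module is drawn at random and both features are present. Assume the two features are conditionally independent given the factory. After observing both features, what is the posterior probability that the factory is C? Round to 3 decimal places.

0.425

By Bayes' rule, posterior ∝ prior × likelihood:
  C: 0.28 × 0.12 × 0.035 = 0.001176
  D: 0.19 × 0.11 × 0.003 = 0.0000627
  B: 0.05 × 0.095 × 0.1025 = 0.000486875
  E: 0.05 × 0.045 × 0.228 = 0.000513
  A: 0.32 × 0.002 × 0.071 = 0.00004544
  F: 0.11 × 0.04 × 0.11 = 0.000484
Sum = 0.002768015.
P(C | evidence) = 0.001176 / 0.002768015 ≈ 0.425.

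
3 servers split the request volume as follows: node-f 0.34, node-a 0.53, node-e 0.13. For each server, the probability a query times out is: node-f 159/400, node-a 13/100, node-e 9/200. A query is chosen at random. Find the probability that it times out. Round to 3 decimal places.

Compute prior × likelihood for every hypothesis:
  node-f: 0.34 × 0.3975 = 0.13515
  node-a: 0.53 × 0.13 = 0.0689
  node-e: 0.13 × 0.045 = 0.00585
P(timeout) = 0.13515 + 0.0689 + 0.00585 = 0.2099 → 0.210.

0.210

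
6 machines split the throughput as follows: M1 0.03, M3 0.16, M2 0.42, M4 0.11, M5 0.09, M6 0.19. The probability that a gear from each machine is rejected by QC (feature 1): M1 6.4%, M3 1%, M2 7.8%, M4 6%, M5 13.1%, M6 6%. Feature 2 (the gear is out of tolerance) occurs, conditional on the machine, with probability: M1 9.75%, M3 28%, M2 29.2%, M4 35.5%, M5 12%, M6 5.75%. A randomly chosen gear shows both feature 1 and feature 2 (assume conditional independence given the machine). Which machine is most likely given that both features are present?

M2

By Bayes' rule, posterior ∝ prior × likelihood:
  M1: 0.03 × 0.064 × 0.0975 = 0.0001872
  M3: 0.16 × 0.01 × 0.28 = 0.000448
  M2: 0.42 × 0.078 × 0.292 = 0.00956592
  M4: 0.11 × 0.06 × 0.355 = 0.002343
  M5: 0.09 × 0.131 × 0.12 = 0.0014148
  M6: 0.19 × 0.06 × 0.0575 = 0.0006555
Normalizing constant = 0.01461442.
Largest term belongs to M2, so M2 is most probable.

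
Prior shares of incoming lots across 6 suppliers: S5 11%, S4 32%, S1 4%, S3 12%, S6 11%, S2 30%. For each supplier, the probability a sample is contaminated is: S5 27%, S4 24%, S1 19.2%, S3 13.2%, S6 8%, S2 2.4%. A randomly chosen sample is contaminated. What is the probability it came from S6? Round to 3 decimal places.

Compute prior × likelihood for every hypothesis:
  S5: 0.11 × 0.27 = 0.0297
  S4: 0.32 × 0.24 = 0.0768
  S1: 0.04 × 0.192 = 0.00768
  S3: 0.12 × 0.132 = 0.01584
  S6: 0.11 × 0.08 = 0.0088
  S2: 0.3 × 0.024 = 0.0072
Normalizing constant = 0.14602.
P(S6 | evidence) = 0.0088 / 0.14602 ≈ 0.060.

0.060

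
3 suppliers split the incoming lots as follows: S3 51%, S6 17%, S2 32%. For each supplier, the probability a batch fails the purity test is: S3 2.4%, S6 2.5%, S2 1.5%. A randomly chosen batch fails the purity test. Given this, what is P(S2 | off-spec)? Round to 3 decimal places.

0.225

Prior × likelihood for each hypothesis:
  S3: 0.51 × 0.024 = 0.01224
  S6: 0.17 × 0.025 = 0.00425
  S2: 0.32 × 0.015 = 0.0048
Total = 0.02129.
P(S2 | evidence) = 0.0048 / 0.02129 ≈ 0.225.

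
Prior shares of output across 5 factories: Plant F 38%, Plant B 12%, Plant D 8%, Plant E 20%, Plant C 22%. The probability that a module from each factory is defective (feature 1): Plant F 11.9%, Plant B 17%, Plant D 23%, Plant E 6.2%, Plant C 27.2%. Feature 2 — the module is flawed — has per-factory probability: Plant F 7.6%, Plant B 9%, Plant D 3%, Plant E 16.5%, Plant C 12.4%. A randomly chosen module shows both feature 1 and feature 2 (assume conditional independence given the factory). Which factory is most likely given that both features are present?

Plant C

Prior × likelihood for each hypothesis:
  Plant F: 0.38 × 0.119 × 0.076 = 0.00343672
  Plant B: 0.12 × 0.17 × 0.09 = 0.001836
  Plant D: 0.08 × 0.23 × 0.03 = 0.000552
  Plant E: 0.2 × 0.062 × 0.165 = 0.002046
  Plant C: 0.22 × 0.272 × 0.124 = 0.00742016
Normalizing constant = 0.01529088.
Largest term belongs to Plant C, so Plant C is most probable.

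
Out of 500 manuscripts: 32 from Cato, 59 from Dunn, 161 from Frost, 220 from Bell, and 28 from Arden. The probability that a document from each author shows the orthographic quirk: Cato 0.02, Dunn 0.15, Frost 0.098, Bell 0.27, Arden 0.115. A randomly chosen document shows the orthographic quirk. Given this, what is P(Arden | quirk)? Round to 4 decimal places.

By Bayes' rule, posterior ∝ prior × likelihood:
  Cato: 0.064 × 0.02 = 0.00128
  Dunn: 0.118 × 0.15 = 0.0177
  Frost: 0.322 × 0.098 = 0.031556
  Bell: 0.44 × 0.27 = 0.1188
  Arden: 0.056 × 0.115 = 0.00644
Sum = 0.175776.
P(Arden | evidence) = 0.00644 / 0.175776 ≈ 0.0366.

0.0366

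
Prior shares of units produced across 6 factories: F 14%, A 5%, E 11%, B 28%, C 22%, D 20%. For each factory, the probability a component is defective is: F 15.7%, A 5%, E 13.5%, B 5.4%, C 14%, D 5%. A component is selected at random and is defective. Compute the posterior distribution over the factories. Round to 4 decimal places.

By Bayes' rule, posterior ∝ prior × likelihood:
  F: 0.14 × 0.157 = 0.02198
  A: 0.05 × 0.05 = 0.0025
  E: 0.11 × 0.135 = 0.01485
  B: 0.28 × 0.054 = 0.01512
  C: 0.22 × 0.14 = 0.0308
  D: 0.2 × 0.05 = 0.01
Total = 0.09525.
P(F | defective) = 0.02198/0.09525 ≈ 0.2308
P(A | defective) = 0.0025/0.09525 ≈ 0.0262
P(E | defective) = 0.01485/0.09525 ≈ 0.1559
P(B | defective) = 0.01512/0.09525 ≈ 0.1587
P(C | defective) = 0.0308/0.09525 ≈ 0.3234
P(D | defective) = 0.01/0.09525 ≈ 0.1050

F 0.2308, A 0.0262, E 0.1559, B 0.1587, C 0.3234, D 0.1050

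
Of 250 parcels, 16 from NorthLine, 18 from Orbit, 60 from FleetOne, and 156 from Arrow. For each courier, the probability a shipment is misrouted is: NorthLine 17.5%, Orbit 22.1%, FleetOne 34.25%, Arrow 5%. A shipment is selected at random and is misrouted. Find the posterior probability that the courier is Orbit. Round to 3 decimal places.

0.113

Unnormalized posteriors (prior × likelihood):
  NorthLine: 0.064 × 0.175 = 0.0112
  Orbit: 0.072 × 0.221 = 0.015912
  FleetOne: 0.24 × 0.3425 = 0.0822
  Arrow: 0.624 × 0.05 = 0.0312
Total = 0.140512.
P(Orbit | evidence) = 0.015912 / 0.140512 ≈ 0.113.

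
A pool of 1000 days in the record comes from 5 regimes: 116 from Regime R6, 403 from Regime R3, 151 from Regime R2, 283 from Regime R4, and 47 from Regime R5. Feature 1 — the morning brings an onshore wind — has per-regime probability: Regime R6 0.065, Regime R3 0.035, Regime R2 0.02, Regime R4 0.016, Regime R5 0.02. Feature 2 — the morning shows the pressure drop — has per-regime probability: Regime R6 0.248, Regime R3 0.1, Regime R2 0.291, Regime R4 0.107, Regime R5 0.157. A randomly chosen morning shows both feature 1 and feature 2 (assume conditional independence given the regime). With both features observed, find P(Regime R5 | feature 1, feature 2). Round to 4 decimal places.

0.0308

Unnormalized posteriors (prior × likelihood):
  Regime R6: 0.116 × 0.065 × 0.248 = 0.00186992
  Regime R3: 0.403 × 0.035 × 0.1 = 0.0014105
  Regime R2: 0.151 × 0.02 × 0.291 = 0.00087882
  Regime R4: 0.283 × 0.016 × 0.107 = 0.000484496
  Regime R5: 0.047 × 0.02 × 0.157 = 0.00014758
Normalizing constant = 0.004791316.
P(Regime R5 | evidence) = 0.00014758 / 0.004791316 ≈ 0.0308.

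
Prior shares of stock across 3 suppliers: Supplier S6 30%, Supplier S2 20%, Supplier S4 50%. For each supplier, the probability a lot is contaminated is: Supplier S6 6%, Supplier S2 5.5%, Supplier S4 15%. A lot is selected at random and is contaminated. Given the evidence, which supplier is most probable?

Compute prior × likelihood for every hypothesis:
  Supplier S6: 0.3 × 0.06 = 0.018
  Supplier S2: 0.2 × 0.055 = 0.011
  Supplier S4: 0.5 × 0.15 = 0.075
Total = 0.104.
Largest term belongs to Supplier S4, so Supplier S4 is most probable.

Supplier S4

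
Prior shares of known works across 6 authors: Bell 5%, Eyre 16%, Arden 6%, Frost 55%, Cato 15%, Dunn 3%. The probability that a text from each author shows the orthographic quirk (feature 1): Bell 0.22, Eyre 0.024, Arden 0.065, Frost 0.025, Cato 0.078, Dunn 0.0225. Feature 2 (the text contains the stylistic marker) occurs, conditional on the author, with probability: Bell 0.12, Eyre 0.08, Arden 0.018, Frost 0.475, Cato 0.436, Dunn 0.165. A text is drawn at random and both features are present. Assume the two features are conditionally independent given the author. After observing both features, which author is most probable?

Frost

Unnormalized posteriors (prior × likelihood):
  Bell: 0.05 × 0.22 × 0.12 = 0.00132
  Eyre: 0.16 × 0.024 × 0.08 = 0.0003072
  Arden: 0.06 × 0.065 × 0.018 = 0.0000702
  Frost: 0.55 × 0.025 × 0.475 = 0.00653125
  Cato: 0.15 × 0.078 × 0.436 = 0.0051012
  Dunn: 0.03 × 0.0225 × 0.165 = 0.000111375
Normalizing constant = 0.013441225.
Largest term belongs to Frost, so Frost is most probable.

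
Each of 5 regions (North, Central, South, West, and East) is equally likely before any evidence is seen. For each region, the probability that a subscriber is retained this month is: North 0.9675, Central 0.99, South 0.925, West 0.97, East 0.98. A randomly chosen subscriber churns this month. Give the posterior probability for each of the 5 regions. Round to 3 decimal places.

North 0.194, Central 0.060, South 0.448, West 0.179, East 0.119

Taking complements, P(churn | each) = North 0.0325, Central 0.01, South 0.075, West 0.03, East 0.02.
Since the prior is uniform, the posterior is proportional to the likelihood:
  North: 0.0325
  Central: 0.01
  South: 0.075
  West: 0.03
  East: 0.02
Total = 0.1675.
P(North | churn) = 0.0325/0.1675 ≈ 0.194
P(Central | churn) = 0.01/0.1675 ≈ 0.060
P(South | churn) = 0.075/0.1675 ≈ 0.448
P(West | churn) = 0.03/0.1675 ≈ 0.179
P(East | churn) = 0.02/0.1675 ≈ 0.119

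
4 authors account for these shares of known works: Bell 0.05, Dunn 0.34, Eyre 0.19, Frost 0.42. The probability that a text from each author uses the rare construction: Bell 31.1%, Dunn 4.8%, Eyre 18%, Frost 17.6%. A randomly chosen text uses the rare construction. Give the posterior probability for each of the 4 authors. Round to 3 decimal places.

Bell 0.111, Dunn 0.117, Eyre 0.244, Frost 0.528

Unnormalized posteriors (prior × likelihood):
  Bell: 0.05 × 0.311 = 0.01555
  Dunn: 0.34 × 0.048 = 0.01632
  Eyre: 0.19 × 0.18 = 0.0342
  Frost: 0.42 × 0.176 = 0.07392
Total = 0.13999.
P(Bell | rare-form) = 0.01555/0.13999 ≈ 0.111
P(Dunn | rare-form) = 0.01632/0.13999 ≈ 0.117
P(Eyre | rare-form) = 0.0342/0.13999 ≈ 0.244
P(Frost | rare-form) = 0.07392/0.13999 ≈ 0.528
(Check: 0.111+0.117+0.244+0.528 = 1.000.)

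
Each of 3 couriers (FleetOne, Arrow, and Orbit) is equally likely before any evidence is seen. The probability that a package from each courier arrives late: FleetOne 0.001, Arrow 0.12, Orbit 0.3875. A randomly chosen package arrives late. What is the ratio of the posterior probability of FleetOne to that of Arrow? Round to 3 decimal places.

Since the prior is uniform, the posterior is proportional to the likelihood:
  FleetOne: 0.001
  Arrow: 0.12
  Orbit: 0.3875
Total = 0.5085.
The ratio is 0.001 / 0.12 (the normalizer cancels) = 0.008.

0.008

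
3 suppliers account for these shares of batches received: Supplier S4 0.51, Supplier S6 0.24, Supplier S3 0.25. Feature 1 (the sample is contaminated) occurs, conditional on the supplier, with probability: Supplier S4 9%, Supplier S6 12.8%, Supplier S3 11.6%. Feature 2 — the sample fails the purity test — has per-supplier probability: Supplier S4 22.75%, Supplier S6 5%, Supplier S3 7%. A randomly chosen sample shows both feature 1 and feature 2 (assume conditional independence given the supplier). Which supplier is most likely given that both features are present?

Supplier S4

Prior × likelihood for each hypothesis:
  Supplier S4: 0.51 × 0.09 × 0.2275 = 0.01044225
  Supplier S6: 0.24 × 0.128 × 0.05 = 0.001536
  Supplier S3: 0.25 × 0.116 × 0.07 = 0.00203
Normalizing constant = 0.01400825.
Largest term belongs to Supplier S4, so Supplier S4 is most probable.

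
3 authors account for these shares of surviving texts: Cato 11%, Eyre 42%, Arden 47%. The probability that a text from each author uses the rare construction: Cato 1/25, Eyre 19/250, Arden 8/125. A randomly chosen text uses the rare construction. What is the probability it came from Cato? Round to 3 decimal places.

0.066

Unnormalized posteriors (prior × likelihood):
  Cato: 0.11 × 0.04 = 0.0044
  Eyre: 0.42 × 0.076 = 0.03192
  Arden: 0.47 × 0.064 = 0.03008
Sum = 0.0664.
P(Cato | evidence) = 0.0044 / 0.0664 ≈ 0.066.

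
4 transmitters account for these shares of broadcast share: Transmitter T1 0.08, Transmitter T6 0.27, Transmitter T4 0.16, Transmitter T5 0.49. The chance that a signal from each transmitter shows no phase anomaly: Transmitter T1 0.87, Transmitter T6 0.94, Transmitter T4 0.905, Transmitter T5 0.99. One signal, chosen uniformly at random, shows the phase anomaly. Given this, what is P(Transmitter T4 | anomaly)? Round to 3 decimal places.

Taking complements, P(anomaly | each) = Transmitter T1 0.13, Transmitter T6 0.06, Transmitter T4 0.095, Transmitter T5 0.01.
By Bayes' rule, posterior ∝ prior × likelihood:
  Transmitter T1: 0.08 × 0.13 = 0.0104
  Transmitter T6: 0.27 × 0.06 = 0.0162
  Transmitter T4: 0.16 × 0.095 = 0.0152
  Transmitter T5: 0.49 × 0.01 = 0.0049
Normalizing constant = 0.0467.
P(Transmitter T4 | evidence) = 0.0152 / 0.0467 ≈ 0.325.

0.325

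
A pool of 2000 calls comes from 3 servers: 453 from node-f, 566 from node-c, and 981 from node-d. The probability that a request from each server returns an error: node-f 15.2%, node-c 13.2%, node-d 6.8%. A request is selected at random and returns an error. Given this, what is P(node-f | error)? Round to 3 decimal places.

0.327

Prior × likelihood for each hypothesis:
  node-f: 0.2265 × 0.152 = 0.034428
  node-c: 0.283 × 0.132 = 0.037356
  node-d: 0.4905 × 0.068 = 0.033354
Normalizing constant = 0.105138.
P(node-f | evidence) = 0.034428 / 0.105138 ≈ 0.327.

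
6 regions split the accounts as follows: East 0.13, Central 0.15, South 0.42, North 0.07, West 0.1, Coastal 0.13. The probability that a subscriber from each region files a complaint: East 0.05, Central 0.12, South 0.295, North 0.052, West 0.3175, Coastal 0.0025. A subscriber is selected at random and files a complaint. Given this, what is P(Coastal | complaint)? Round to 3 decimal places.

0.002

Compute prior × likelihood for every hypothesis:
  East: 0.13 × 0.05 = 0.0065
  Central: 0.15 × 0.12 = 0.018
  South: 0.42 × 0.295 = 0.1239
  North: 0.07 × 0.052 = 0.00364
  West: 0.1 × 0.3175 = 0.03175
  Coastal: 0.13 × 0.0025 = 0.000325
Normalizing constant = 0.184115.
P(Coastal | evidence) = 0.000325 / 0.184115 ≈ 0.002.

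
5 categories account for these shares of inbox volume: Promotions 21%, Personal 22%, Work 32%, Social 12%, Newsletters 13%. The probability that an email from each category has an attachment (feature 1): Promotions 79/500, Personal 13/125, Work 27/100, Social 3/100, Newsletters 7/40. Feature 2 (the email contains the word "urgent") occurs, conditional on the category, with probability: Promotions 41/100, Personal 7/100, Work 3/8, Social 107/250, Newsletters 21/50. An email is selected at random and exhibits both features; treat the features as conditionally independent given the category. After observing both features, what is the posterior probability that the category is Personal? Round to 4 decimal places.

Compute prior × likelihood for every hypothesis:
  Promotions: 0.21 × 0.158 × 0.41 = 0.0136038
  Personal: 0.22 × 0.104 × 0.07 = 0.0016016
  Work: 0.32 × 0.27 × 0.375 = 0.0324
  Social: 0.12 × 0.03 × 0.428 = 0.0015408
  Newsletters: 0.13 × 0.175 × 0.42 = 0.009555
Sum = 0.0587012.
P(Personal | evidence) = 0.0016016 / 0.0587012 ≈ 0.0273.

0.0273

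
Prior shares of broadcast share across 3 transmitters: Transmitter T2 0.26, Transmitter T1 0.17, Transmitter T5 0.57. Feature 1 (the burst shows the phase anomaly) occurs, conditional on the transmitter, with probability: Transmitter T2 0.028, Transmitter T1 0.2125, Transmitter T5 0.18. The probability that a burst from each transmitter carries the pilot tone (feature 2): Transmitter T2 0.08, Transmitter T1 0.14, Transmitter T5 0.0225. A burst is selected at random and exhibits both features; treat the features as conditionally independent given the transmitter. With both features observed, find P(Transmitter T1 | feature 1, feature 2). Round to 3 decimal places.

By Bayes' rule, posterior ∝ prior × likelihood:
  Transmitter T2: 0.26 × 0.028 × 0.08 = 0.0005824
  Transmitter T1: 0.17 × 0.2125 × 0.14 = 0.0050575
  Transmitter T5: 0.57 × 0.18 × 0.0225 = 0.0023085
Total = 0.0079484.
P(Transmitter T1 | evidence) = 0.0050575 / 0.0079484 ≈ 0.636.

0.636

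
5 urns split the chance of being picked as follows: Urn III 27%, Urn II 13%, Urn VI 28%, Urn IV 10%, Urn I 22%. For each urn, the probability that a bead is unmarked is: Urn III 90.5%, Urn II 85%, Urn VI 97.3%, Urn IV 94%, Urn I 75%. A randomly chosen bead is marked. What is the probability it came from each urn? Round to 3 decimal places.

Urn III 0.226, Urn II 0.171, Urn VI 0.066, Urn IV 0.053, Urn I 0.484

Taking complements, P(marked | each) = Urn III 0.095, Urn II 0.15, Urn VI 0.027, Urn IV 0.06, Urn I 0.25.
Compute prior × likelihood for every hypothesis:
  Urn III: 0.27 × 0.095 = 0.02565
  Urn II: 0.13 × 0.15 = 0.0195
  Urn VI: 0.28 × 0.027 = 0.00756
  Urn IV: 0.1 × 0.06 = 0.006
  Urn I: 0.22 × 0.25 = 0.055
Normalizing constant = 0.11371.
P(Urn III | marked) = 0.02565/0.11371 ≈ 0.226
P(Urn II | marked) = 0.0195/0.11371 ≈ 0.171
P(Urn VI | marked) = 0.00756/0.11371 ≈ 0.066
P(Urn IV | marked) = 0.006/0.11371 ≈ 0.053
P(Urn I | marked) = 0.055/0.11371 ≈ 0.484
(Check: 0.226+0.171+0.066+0.053+0.484 = 1.000.)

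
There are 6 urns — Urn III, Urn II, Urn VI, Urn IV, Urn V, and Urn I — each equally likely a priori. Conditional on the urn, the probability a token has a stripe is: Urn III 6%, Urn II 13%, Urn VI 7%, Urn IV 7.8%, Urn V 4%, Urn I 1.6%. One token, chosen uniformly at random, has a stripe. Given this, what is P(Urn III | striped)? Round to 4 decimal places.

With a uniform prior (1/6 each), posterior ∝ likelihood:
  Urn III: 0.06
  Urn II: 0.13
  Urn VI: 0.07
  Urn IV: 0.078
  Urn V: 0.04
  Urn I: 0.016
Sum = 0.394.
P(Urn III | evidence) = 0.06 / 0.394 ≈ 0.1523.

0.1523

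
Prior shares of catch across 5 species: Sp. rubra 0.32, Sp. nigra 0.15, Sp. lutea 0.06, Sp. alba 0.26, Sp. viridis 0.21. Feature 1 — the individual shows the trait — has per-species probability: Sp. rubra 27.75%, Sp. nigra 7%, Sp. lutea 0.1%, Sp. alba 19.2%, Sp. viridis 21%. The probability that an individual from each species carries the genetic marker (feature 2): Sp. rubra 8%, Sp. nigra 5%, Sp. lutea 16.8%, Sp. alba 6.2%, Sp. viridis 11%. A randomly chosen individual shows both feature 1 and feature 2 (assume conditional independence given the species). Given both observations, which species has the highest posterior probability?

Sp. rubra

Compute prior × likelihood for every hypothesis:
  Sp. rubra: 0.32 × 0.2775 × 0.08 = 0.007104
  Sp. nigra: 0.15 × 0.07 × 0.05 = 0.000525
  Sp. lutea: 0.06 × 0.001 × 0.168 = 0.00001008
  Sp. alba: 0.26 × 0.192 × 0.062 = 0.00309504
  Sp. viridis: 0.21 × 0.21 × 0.11 = 0.004851
Sum = 0.01558512.
Largest term belongs to Sp. rubra, so Sp. rubra is most probable.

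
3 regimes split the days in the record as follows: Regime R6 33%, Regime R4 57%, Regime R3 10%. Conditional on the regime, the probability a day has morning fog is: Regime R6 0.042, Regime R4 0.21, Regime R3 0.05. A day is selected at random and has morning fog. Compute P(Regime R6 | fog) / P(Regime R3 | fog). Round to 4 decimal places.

2.7720

Compute prior × likelihood for every hypothesis:
  Regime R6: 0.33 × 0.042 = 0.01386
  Regime R4: 0.57 × 0.21 = 0.1197
  Regime R3: 0.1 × 0.05 = 0.005
Normalizing constant = 0.13856.
The ratio is 0.01386 / 0.005 (the normalizer cancels) = 2.7720.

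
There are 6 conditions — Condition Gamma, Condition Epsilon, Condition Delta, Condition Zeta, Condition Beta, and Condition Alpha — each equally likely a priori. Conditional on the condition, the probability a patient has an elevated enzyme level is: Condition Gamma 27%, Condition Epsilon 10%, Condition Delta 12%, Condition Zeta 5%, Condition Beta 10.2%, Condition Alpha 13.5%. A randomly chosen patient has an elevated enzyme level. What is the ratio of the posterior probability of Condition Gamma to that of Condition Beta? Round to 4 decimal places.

With a uniform prior (1/6 each), posterior ∝ likelihood:
  Condition Gamma: 0.27
  Condition Epsilon: 0.1
  Condition Delta: 0.12
  Condition Zeta: 0.05
  Condition Beta: 0.102
  Condition Alpha: 0.135
Sum = 0.777.
The ratio is 0.27 / 0.102 (the normalizer cancels) = 2.6471.

2.6471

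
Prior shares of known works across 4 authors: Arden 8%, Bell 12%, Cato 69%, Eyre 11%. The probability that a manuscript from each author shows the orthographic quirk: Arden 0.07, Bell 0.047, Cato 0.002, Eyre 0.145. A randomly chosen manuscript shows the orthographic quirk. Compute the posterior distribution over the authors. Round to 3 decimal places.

Compute prior × likelihood for every hypothesis:
  Arden: 0.08 × 0.07 = 0.0056
  Bell: 0.12 × 0.047 = 0.00564
  Cato: 0.69 × 0.002 = 0.00138
  Eyre: 0.11 × 0.145 = 0.01595
Sum = 0.02857.
P(Arden | quirk) = 0.0056/0.02857 ≈ 0.196
P(Bell | quirk) = 0.00564/0.02857 ≈ 0.197
P(Cato | quirk) = 0.00138/0.02857 ≈ 0.048
P(Eyre | quirk) = 0.01595/0.02857 ≈ 0.558

Arden 0.196, Bell 0.197, Cato 0.048, Eyre 0.558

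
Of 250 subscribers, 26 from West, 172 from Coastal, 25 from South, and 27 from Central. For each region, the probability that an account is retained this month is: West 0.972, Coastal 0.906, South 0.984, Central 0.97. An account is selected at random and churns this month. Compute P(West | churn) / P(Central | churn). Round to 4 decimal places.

0.8988

Taking complements, P(churn | each) = West 0.028, Coastal 0.094, South 0.016, Central 0.03.
Compute prior × likelihood for every hypothesis:
  West: 0.104 × 0.028 = 0.002912
  Coastal: 0.688 × 0.094 = 0.064672
  South: 0.1 × 0.016 = 0.0016
  Central: 0.108 × 0.03 = 0.00324
Normalizing constant = 0.072424.
The ratio is 0.002912 / 0.00324 (the normalizer cancels) = 0.8988.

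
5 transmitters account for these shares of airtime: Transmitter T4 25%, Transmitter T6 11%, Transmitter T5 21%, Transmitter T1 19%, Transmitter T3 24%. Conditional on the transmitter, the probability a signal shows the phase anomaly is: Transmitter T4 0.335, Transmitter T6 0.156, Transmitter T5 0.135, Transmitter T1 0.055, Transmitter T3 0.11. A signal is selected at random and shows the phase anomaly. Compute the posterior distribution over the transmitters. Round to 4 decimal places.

Compute prior × likelihood for every hypothesis:
  Transmitter T4: 0.25 × 0.335 = 0.08375
  Transmitter T6: 0.11 × 0.156 = 0.01716
  Transmitter T5: 0.21 × 0.135 = 0.02835
  Transmitter T1: 0.19 × 0.055 = 0.01045
  Transmitter T3: 0.24 × 0.11 = 0.0264
Sum = 0.16611.
P(Transmitter T4 | anomaly) = 0.08375/0.16611 ≈ 0.5042
P(Transmitter T6 | anomaly) = 0.01716/0.16611 ≈ 0.1033
P(Transmitter T5 | anomaly) = 0.02835/0.16611 ≈ 0.1707
P(Transmitter T1 | anomaly) = 0.01045/0.16611 ≈ 0.0629
P(Transmitter T3 | anomaly) = 0.0264/0.16611 ≈ 0.1589
(Check: 0.5042+0.1033+0.1707+0.0629+0.1589 = 1.0000.)

Transmitter T4 0.5042, Transmitter T6 0.1033, Transmitter T5 0.1707, Transmitter T1 0.0629, Transmitter T3 0.1589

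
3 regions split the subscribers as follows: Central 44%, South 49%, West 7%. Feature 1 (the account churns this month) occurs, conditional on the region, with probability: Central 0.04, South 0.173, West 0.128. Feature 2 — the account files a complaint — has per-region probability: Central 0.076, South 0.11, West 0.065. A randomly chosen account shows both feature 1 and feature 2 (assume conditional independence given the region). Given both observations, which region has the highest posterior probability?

South

Compute prior × likelihood for every hypothesis:
  Central: 0.44 × 0.04 × 0.076 = 0.0013376
  South: 0.49 × 0.173 × 0.11 = 0.0093247
  West: 0.07 × 0.128 × 0.065 = 0.0005824
Sum = 0.0112447.
Largest term belongs to South, so South is most probable.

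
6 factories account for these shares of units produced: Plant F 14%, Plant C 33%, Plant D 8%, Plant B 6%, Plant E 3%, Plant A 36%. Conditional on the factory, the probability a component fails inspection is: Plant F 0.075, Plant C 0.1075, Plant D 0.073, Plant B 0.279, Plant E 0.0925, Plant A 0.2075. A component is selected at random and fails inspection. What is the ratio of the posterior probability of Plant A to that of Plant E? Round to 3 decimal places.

26.919

Unnormalized posteriors (prior × likelihood):
  Plant F: 0.14 × 0.075 = 0.0105
  Plant C: 0.33 × 0.1075 = 0.035475
  Plant D: 0.08 × 0.073 = 0.00584
  Plant B: 0.06 × 0.279 = 0.01674
  Plant E: 0.03 × 0.0925 = 0.002775
  Plant A: 0.36 × 0.2075 = 0.0747
Sum = 0.14603.
The ratio is 0.0747 / 0.002775 (the normalizer cancels) = 26.919.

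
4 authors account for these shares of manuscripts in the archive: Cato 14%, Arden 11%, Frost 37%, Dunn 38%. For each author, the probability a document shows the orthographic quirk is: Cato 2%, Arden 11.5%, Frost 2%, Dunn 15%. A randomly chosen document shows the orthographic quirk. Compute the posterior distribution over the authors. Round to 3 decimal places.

Cato 0.035, Arden 0.158, Frost 0.093, Dunn 0.714

Prior × likelihood for each hypothesis:
  Cato: 0.14 × 0.02 = 0.0028
  Arden: 0.11 × 0.115 = 0.01265
  Frost: 0.37 × 0.02 = 0.0074
  Dunn: 0.38 × 0.15 = 0.057
Total = 0.07985.
P(Cato | quirk) = 0.0028/0.07985 ≈ 0.035
P(Arden | quirk) = 0.01265/0.07985 ≈ 0.158
P(Frost | quirk) = 0.0074/0.07985 ≈ 0.093
P(Dunn | quirk) = 0.057/0.07985 ≈ 0.714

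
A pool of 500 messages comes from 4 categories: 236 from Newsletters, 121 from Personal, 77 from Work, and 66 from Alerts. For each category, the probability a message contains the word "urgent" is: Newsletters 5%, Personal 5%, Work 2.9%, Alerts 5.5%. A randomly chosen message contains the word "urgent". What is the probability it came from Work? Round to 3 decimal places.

Prior × likelihood for each hypothesis:
  Newsletters: 0.472 × 0.05 = 0.0236
  Personal: 0.242 × 0.05 = 0.0121
  Work: 0.154 × 0.029 = 0.004466
  Alerts: 0.132 × 0.055 = 0.00726
Normalizing constant = 0.047426.
P(Work | evidence) = 0.004466 / 0.047426 ≈ 0.094.

0.094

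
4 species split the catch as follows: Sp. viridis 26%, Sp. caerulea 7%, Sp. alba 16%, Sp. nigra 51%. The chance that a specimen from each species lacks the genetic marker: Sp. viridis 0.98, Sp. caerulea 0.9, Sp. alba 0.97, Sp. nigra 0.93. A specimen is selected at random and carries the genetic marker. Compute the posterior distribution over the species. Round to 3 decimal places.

Sp. viridis 0.099, Sp. caerulea 0.133, Sp. alba 0.091, Sp. nigra 0.677

Taking complements, P(marker | each) = Sp. viridis 0.02, Sp. caerulea 0.1, Sp. alba 0.03, Sp. nigra 0.07.
Unnormalized posteriors (prior × likelihood):
  Sp. viridis: 0.26 × 0.02 = 0.0052
  Sp. caerulea: 0.07 × 0.1 = 0.007
  Sp. alba: 0.16 × 0.03 = 0.0048
  Sp. nigra: 0.51 × 0.07 = 0.0357
Normalizing constant = 0.0527.
P(Sp. viridis | marker) = 0.0052/0.0527 ≈ 0.099
P(Sp. caerulea | marker) = 0.007/0.0527 ≈ 0.133
P(Sp. alba | marker) = 0.0048/0.0527 ≈ 0.091
P(Sp. nigra | marker) = 0.0357/0.0527 ≈ 0.677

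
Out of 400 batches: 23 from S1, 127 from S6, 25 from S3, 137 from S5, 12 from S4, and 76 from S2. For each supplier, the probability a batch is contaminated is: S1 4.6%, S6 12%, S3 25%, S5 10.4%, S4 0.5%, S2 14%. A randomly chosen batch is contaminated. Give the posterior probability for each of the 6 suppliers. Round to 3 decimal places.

Compute prior × likelihood for every hypothesis:
  S1: 0.0575 × 0.046 = 0.002645
  S6: 0.3175 × 0.12 = 0.0381
  S3: 0.0625 × 0.25 = 0.015625
  S5: 0.3425 × 0.104 = 0.03562
  S4: 0.03 × 0.005 = 0.00015
  S2: 0.19 × 0.14 = 0.0266
Normalizing constant = 0.11874.
P(S1 | contaminated) = 0.002645/0.11874 ≈ 0.022
P(S6 | contaminated) = 0.0381/0.11874 ≈ 0.321
P(S3 | contaminated) = 0.015625/0.11874 ≈ 0.132
P(S5 | contaminated) = 0.03562/0.11874 ≈ 0.300
P(S4 | contaminated) = 0.00015/0.11874 ≈ 0.001
P(S2 | contaminated) = 0.0266/0.11874 ≈ 0.224
(Check: 0.022+0.321+0.132+0.300+0.001+0.224 = 1.000.)

S1 0.022, S6 0.321, S3 0.132, S5 0.300, S4 0.001, S2 0.224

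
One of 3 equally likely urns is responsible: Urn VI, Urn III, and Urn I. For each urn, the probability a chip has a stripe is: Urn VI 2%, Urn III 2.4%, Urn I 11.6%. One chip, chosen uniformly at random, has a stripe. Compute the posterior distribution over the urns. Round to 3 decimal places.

Urn VI 0.125, Urn III 0.150, Urn I 0.725

Since the prior is uniform, the posterior is proportional to the likelihood:
  Urn VI: 0.02
  Urn III: 0.024
  Urn I: 0.116
Normalizing constant = 0.16.
P(Urn VI | striped) = 0.02/0.16 ≈ 0.125
P(Urn III | striped) = 0.024/0.16 ≈ 0.150
P(Urn I | striped) = 0.116/0.16 ≈ 0.725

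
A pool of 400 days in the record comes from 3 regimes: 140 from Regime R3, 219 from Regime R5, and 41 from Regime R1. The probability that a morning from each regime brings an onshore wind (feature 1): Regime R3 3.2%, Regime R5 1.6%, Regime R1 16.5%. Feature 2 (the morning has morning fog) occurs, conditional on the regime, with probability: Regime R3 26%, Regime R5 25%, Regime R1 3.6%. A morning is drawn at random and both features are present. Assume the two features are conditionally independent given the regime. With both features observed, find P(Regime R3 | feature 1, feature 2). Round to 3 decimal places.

By Bayes' rule, posterior ∝ prior × likelihood:
  Regime R3: 0.35 × 0.032 × 0.26 = 0.002912
  Regime R5: 0.5475 × 0.016 × 0.25 = 0.00219
  Regime R1: 0.1025 × 0.165 × 0.036 = 0.00060885
Sum = 0.00571085.
P(Regime R3 | evidence) = 0.002912 / 0.00571085 ≈ 0.510.

0.510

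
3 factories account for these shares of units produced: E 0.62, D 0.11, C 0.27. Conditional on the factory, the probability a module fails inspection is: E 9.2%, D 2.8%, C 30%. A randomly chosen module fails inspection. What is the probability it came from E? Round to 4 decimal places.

By Bayes' rule, posterior ∝ prior × likelihood:
  E: 0.62 × 0.092 = 0.05704
  D: 0.11 × 0.028 = 0.00308
  C: 0.27 × 0.3 = 0.081
Sum = 0.14112.
P(E | evidence) = 0.05704 / 0.14112 ≈ 0.4042.

0.4042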